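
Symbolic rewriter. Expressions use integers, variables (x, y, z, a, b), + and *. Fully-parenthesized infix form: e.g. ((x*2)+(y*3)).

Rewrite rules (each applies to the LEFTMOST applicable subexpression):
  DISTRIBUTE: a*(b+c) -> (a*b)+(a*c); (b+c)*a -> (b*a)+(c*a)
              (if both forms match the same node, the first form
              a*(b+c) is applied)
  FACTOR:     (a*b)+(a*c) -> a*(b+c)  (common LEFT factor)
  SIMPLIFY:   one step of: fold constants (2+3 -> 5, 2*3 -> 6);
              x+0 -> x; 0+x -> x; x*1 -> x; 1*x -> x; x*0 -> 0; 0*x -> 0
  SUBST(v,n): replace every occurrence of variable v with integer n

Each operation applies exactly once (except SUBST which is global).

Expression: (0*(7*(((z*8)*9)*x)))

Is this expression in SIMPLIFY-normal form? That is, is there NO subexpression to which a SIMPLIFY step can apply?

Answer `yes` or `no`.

Answer: no

Derivation:
Expression: (0*(7*(((z*8)*9)*x)))
Scanning for simplifiable subexpressions (pre-order)...
  at root: (0*(7*(((z*8)*9)*x))) (SIMPLIFIABLE)
  at R: (7*(((z*8)*9)*x)) (not simplifiable)
  at RR: (((z*8)*9)*x) (not simplifiable)
  at RRL: ((z*8)*9) (not simplifiable)
  at RRLL: (z*8) (not simplifiable)
Found simplifiable subexpr at path root: (0*(7*(((z*8)*9)*x)))
One SIMPLIFY step would give: 0
-> NOT in normal form.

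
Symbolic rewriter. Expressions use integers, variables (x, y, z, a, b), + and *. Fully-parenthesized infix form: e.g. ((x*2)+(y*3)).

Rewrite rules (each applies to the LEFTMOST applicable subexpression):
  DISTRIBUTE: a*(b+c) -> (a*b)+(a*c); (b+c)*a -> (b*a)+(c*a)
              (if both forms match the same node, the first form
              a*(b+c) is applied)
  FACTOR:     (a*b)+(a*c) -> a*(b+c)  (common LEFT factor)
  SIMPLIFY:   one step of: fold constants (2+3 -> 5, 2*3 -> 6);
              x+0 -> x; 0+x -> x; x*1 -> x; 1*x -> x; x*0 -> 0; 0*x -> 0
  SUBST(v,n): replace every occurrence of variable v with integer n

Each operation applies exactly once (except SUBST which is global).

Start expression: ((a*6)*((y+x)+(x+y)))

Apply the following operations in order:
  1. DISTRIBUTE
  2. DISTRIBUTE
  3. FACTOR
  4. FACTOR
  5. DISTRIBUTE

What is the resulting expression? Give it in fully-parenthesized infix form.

Start: ((a*6)*((y+x)+(x+y)))
Apply DISTRIBUTE at root (target: ((a*6)*((y+x)+(x+y)))): ((a*6)*((y+x)+(x+y))) -> (((a*6)*(y+x))+((a*6)*(x+y)))
Apply DISTRIBUTE at L (target: ((a*6)*(y+x))): (((a*6)*(y+x))+((a*6)*(x+y))) -> ((((a*6)*y)+((a*6)*x))+((a*6)*(x+y)))
Apply FACTOR at L (target: (((a*6)*y)+((a*6)*x))): ((((a*6)*y)+((a*6)*x))+((a*6)*(x+y))) -> (((a*6)*(y+x))+((a*6)*(x+y)))
Apply FACTOR at root (target: (((a*6)*(y+x))+((a*6)*(x+y)))): (((a*6)*(y+x))+((a*6)*(x+y))) -> ((a*6)*((y+x)+(x+y)))
Apply DISTRIBUTE at root (target: ((a*6)*((y+x)+(x+y)))): ((a*6)*((y+x)+(x+y))) -> (((a*6)*(y+x))+((a*6)*(x+y)))

Answer: (((a*6)*(y+x))+((a*6)*(x+y)))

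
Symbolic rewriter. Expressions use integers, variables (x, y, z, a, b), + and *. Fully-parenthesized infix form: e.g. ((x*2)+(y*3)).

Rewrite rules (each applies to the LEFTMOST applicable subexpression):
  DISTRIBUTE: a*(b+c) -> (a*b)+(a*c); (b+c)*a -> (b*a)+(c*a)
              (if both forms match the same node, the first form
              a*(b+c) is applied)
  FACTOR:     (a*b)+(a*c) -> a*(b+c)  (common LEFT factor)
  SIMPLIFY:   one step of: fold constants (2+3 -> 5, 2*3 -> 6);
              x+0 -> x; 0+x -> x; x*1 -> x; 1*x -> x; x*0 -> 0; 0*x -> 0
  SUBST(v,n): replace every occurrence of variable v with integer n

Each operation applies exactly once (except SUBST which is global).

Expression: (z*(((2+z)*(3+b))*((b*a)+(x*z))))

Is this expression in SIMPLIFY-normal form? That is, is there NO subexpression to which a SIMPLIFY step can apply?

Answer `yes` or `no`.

Expression: (z*(((2+z)*(3+b))*((b*a)+(x*z))))
Scanning for simplifiable subexpressions (pre-order)...
  at root: (z*(((2+z)*(3+b))*((b*a)+(x*z)))) (not simplifiable)
  at R: (((2+z)*(3+b))*((b*a)+(x*z))) (not simplifiable)
  at RL: ((2+z)*(3+b)) (not simplifiable)
  at RLL: (2+z) (not simplifiable)
  at RLR: (3+b) (not simplifiable)
  at RR: ((b*a)+(x*z)) (not simplifiable)
  at RRL: (b*a) (not simplifiable)
  at RRR: (x*z) (not simplifiable)
Result: no simplifiable subexpression found -> normal form.

Answer: yes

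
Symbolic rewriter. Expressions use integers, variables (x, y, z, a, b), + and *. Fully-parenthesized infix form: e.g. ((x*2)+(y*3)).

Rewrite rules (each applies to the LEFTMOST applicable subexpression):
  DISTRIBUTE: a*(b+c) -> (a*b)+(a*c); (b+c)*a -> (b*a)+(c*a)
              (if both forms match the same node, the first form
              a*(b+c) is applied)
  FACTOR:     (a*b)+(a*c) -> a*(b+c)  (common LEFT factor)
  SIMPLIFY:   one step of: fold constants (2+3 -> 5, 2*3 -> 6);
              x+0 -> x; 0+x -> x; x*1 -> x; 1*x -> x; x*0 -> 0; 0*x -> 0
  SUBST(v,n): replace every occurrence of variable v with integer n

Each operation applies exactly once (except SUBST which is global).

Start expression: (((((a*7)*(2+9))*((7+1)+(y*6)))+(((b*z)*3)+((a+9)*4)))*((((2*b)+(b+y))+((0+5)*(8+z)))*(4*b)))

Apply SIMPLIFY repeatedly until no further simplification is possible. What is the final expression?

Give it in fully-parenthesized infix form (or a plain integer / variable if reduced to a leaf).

Start: (((((a*7)*(2+9))*((7+1)+(y*6)))+(((b*z)*3)+((a+9)*4)))*((((2*b)+(b+y))+((0+5)*(8+z)))*(4*b)))
Step 1: at LLLR: (2+9) -> 11; overall: (((((a*7)*(2+9))*((7+1)+(y*6)))+(((b*z)*3)+((a+9)*4)))*((((2*b)+(b+y))+((0+5)*(8+z)))*(4*b))) -> (((((a*7)*11)*((7+1)+(y*6)))+(((b*z)*3)+((a+9)*4)))*((((2*b)+(b+y))+((0+5)*(8+z)))*(4*b)))
Step 2: at LLRL: (7+1) -> 8; overall: (((((a*7)*11)*((7+1)+(y*6)))+(((b*z)*3)+((a+9)*4)))*((((2*b)+(b+y))+((0+5)*(8+z)))*(4*b))) -> (((((a*7)*11)*(8+(y*6)))+(((b*z)*3)+((a+9)*4)))*((((2*b)+(b+y))+((0+5)*(8+z)))*(4*b)))
Step 3: at RLRL: (0+5) -> 5; overall: (((((a*7)*11)*(8+(y*6)))+(((b*z)*3)+((a+9)*4)))*((((2*b)+(b+y))+((0+5)*(8+z)))*(4*b))) -> (((((a*7)*11)*(8+(y*6)))+(((b*z)*3)+((a+9)*4)))*((((2*b)+(b+y))+(5*(8+z)))*(4*b)))
Fixed point: (((((a*7)*11)*(8+(y*6)))+(((b*z)*3)+((a+9)*4)))*((((2*b)+(b+y))+(5*(8+z)))*(4*b)))

Answer: (((((a*7)*11)*(8+(y*6)))+(((b*z)*3)+((a+9)*4)))*((((2*b)+(b+y))+(5*(8+z)))*(4*b)))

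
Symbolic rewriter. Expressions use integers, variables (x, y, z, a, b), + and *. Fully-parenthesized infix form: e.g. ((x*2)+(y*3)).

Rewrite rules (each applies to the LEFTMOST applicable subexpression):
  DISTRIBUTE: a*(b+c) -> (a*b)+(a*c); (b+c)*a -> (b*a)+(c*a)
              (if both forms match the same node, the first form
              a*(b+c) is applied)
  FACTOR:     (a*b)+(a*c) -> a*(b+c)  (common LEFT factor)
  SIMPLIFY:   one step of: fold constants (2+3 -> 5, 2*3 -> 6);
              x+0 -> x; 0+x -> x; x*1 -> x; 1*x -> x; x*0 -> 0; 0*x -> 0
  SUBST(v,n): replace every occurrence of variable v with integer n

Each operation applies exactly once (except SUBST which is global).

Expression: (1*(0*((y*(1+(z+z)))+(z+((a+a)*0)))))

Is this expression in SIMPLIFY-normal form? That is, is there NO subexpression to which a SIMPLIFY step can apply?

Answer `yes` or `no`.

Expression: (1*(0*((y*(1+(z+z)))+(z+((a+a)*0)))))
Scanning for simplifiable subexpressions (pre-order)...
  at root: (1*(0*((y*(1+(z+z)))+(z+((a+a)*0))))) (SIMPLIFIABLE)
  at R: (0*((y*(1+(z+z)))+(z+((a+a)*0)))) (SIMPLIFIABLE)
  at RR: ((y*(1+(z+z)))+(z+((a+a)*0))) (not simplifiable)
  at RRL: (y*(1+(z+z))) (not simplifiable)
  at RRLR: (1+(z+z)) (not simplifiable)
  at RRLRR: (z+z) (not simplifiable)
  at RRR: (z+((a+a)*0)) (not simplifiable)
  at RRRR: ((a+a)*0) (SIMPLIFIABLE)
  at RRRRL: (a+a) (not simplifiable)
Found simplifiable subexpr at path root: (1*(0*((y*(1+(z+z)))+(z+((a+a)*0)))))
One SIMPLIFY step would give: (0*((y*(1+(z+z)))+(z+((a+a)*0))))
-> NOT in normal form.

Answer: no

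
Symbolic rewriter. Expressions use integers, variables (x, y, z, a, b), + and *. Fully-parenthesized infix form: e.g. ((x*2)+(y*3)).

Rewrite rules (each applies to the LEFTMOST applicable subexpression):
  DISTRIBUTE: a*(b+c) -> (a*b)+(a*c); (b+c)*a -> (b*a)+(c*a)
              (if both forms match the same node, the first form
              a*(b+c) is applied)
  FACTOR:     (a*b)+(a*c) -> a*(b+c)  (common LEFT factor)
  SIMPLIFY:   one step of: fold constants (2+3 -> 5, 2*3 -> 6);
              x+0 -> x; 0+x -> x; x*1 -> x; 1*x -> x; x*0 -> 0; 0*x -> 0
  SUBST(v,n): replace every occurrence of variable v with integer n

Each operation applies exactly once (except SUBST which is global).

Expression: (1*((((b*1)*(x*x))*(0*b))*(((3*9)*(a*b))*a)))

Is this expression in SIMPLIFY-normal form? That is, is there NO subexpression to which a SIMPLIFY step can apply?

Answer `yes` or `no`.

Expression: (1*((((b*1)*(x*x))*(0*b))*(((3*9)*(a*b))*a)))
Scanning for simplifiable subexpressions (pre-order)...
  at root: (1*((((b*1)*(x*x))*(0*b))*(((3*9)*(a*b))*a))) (SIMPLIFIABLE)
  at R: ((((b*1)*(x*x))*(0*b))*(((3*9)*(a*b))*a)) (not simplifiable)
  at RL: (((b*1)*(x*x))*(0*b)) (not simplifiable)
  at RLL: ((b*1)*(x*x)) (not simplifiable)
  at RLLL: (b*1) (SIMPLIFIABLE)
  at RLLR: (x*x) (not simplifiable)
  at RLR: (0*b) (SIMPLIFIABLE)
  at RR: (((3*9)*(a*b))*a) (not simplifiable)
  at RRL: ((3*9)*(a*b)) (not simplifiable)
  at RRLL: (3*9) (SIMPLIFIABLE)
  at RRLR: (a*b) (not simplifiable)
Found simplifiable subexpr at path root: (1*((((b*1)*(x*x))*(0*b))*(((3*9)*(a*b))*a)))
One SIMPLIFY step would give: ((((b*1)*(x*x))*(0*b))*(((3*9)*(a*b))*a))
-> NOT in normal form.

Answer: no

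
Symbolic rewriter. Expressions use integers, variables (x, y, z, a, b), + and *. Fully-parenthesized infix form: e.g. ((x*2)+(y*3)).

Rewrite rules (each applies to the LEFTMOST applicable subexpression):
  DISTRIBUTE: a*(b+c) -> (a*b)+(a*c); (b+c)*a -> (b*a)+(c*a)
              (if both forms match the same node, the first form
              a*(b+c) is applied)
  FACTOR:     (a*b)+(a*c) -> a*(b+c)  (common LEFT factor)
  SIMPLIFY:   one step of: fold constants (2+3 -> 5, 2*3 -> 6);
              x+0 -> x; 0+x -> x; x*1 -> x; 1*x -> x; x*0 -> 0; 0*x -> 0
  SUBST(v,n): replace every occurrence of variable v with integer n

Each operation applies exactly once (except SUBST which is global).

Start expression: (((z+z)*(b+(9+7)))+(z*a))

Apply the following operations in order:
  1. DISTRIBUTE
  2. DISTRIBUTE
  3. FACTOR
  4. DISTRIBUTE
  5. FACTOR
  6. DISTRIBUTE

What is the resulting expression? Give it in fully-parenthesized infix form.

Start: (((z+z)*(b+(9+7)))+(z*a))
Apply DISTRIBUTE at L (target: ((z+z)*(b+(9+7)))): (((z+z)*(b+(9+7)))+(z*a)) -> ((((z+z)*b)+((z+z)*(9+7)))+(z*a))
Apply DISTRIBUTE at LL (target: ((z+z)*b)): ((((z+z)*b)+((z+z)*(9+7)))+(z*a)) -> ((((z*b)+(z*b))+((z+z)*(9+7)))+(z*a))
Apply FACTOR at LL (target: ((z*b)+(z*b))): ((((z*b)+(z*b))+((z+z)*(9+7)))+(z*a)) -> (((z*(b+b))+((z+z)*(9+7)))+(z*a))
Apply DISTRIBUTE at LL (target: (z*(b+b))): (((z*(b+b))+((z+z)*(9+7)))+(z*a)) -> ((((z*b)+(z*b))+((z+z)*(9+7)))+(z*a))
Apply FACTOR at LL (target: ((z*b)+(z*b))): ((((z*b)+(z*b))+((z+z)*(9+7)))+(z*a)) -> (((z*(b+b))+((z+z)*(9+7)))+(z*a))
Apply DISTRIBUTE at LL (target: (z*(b+b))): (((z*(b+b))+((z+z)*(9+7)))+(z*a)) -> ((((z*b)+(z*b))+((z+z)*(9+7)))+(z*a))

Answer: ((((z*b)+(z*b))+((z+z)*(9+7)))+(z*a))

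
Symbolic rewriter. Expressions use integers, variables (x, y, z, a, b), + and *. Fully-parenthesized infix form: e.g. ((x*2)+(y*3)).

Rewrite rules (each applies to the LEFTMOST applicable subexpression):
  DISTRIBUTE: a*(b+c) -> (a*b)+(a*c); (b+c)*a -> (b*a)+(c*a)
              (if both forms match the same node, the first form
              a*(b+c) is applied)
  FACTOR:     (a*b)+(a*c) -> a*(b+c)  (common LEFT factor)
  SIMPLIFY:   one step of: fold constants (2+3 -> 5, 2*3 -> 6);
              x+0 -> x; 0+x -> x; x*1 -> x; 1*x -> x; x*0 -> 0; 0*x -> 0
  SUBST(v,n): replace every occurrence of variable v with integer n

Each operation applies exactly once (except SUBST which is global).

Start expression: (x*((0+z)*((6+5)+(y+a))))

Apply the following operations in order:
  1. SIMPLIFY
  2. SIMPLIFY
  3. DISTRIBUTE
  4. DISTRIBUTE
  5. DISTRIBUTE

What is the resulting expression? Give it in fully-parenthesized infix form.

Start: (x*((0+z)*((6+5)+(y+a))))
Apply SIMPLIFY at RL (target: (0+z)): (x*((0+z)*((6+5)+(y+a)))) -> (x*(z*((6+5)+(y+a))))
Apply SIMPLIFY at RRL (target: (6+5)): (x*(z*((6+5)+(y+a)))) -> (x*(z*(11+(y+a))))
Apply DISTRIBUTE at R (target: (z*(11+(y+a)))): (x*(z*(11+(y+a)))) -> (x*((z*11)+(z*(y+a))))
Apply DISTRIBUTE at root (target: (x*((z*11)+(z*(y+a))))): (x*((z*11)+(z*(y+a)))) -> ((x*(z*11))+(x*(z*(y+a))))
Apply DISTRIBUTE at RR (target: (z*(y+a))): ((x*(z*11))+(x*(z*(y+a)))) -> ((x*(z*11))+(x*((z*y)+(z*a))))

Answer: ((x*(z*11))+(x*((z*y)+(z*a))))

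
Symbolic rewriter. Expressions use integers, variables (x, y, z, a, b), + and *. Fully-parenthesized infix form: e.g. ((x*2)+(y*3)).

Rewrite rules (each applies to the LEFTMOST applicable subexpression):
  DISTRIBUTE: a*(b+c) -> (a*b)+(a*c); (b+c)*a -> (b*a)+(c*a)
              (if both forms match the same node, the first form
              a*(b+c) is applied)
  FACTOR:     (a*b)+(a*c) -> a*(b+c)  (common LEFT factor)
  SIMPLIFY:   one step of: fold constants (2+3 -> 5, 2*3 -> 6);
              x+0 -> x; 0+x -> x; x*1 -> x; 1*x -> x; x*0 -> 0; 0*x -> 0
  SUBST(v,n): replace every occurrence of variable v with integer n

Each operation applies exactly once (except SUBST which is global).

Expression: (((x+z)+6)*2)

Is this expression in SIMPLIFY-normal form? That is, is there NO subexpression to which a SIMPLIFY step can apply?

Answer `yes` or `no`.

Answer: yes

Derivation:
Expression: (((x+z)+6)*2)
Scanning for simplifiable subexpressions (pre-order)...
  at root: (((x+z)+6)*2) (not simplifiable)
  at L: ((x+z)+6) (not simplifiable)
  at LL: (x+z) (not simplifiable)
Result: no simplifiable subexpression found -> normal form.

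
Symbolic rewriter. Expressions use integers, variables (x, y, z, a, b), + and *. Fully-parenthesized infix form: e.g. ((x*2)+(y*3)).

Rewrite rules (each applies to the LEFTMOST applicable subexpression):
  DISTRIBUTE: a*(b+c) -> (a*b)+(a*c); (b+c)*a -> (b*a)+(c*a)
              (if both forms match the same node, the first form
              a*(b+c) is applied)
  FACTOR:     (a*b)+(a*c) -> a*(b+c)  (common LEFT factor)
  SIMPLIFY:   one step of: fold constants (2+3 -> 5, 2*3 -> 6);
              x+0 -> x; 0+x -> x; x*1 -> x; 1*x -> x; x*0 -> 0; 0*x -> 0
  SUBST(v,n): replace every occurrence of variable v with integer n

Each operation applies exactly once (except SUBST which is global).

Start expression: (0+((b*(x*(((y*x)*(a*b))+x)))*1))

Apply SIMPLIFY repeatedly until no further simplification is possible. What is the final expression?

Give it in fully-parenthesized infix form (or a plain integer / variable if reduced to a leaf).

Answer: (b*(x*(((y*x)*(a*b))+x)))

Derivation:
Start: (0+((b*(x*(((y*x)*(a*b))+x)))*1))
Step 1: at root: (0+((b*(x*(((y*x)*(a*b))+x)))*1)) -> ((b*(x*(((y*x)*(a*b))+x)))*1); overall: (0+((b*(x*(((y*x)*(a*b))+x)))*1)) -> ((b*(x*(((y*x)*(a*b))+x)))*1)
Step 2: at root: ((b*(x*(((y*x)*(a*b))+x)))*1) -> (b*(x*(((y*x)*(a*b))+x))); overall: ((b*(x*(((y*x)*(a*b))+x)))*1) -> (b*(x*(((y*x)*(a*b))+x)))
Fixed point: (b*(x*(((y*x)*(a*b))+x)))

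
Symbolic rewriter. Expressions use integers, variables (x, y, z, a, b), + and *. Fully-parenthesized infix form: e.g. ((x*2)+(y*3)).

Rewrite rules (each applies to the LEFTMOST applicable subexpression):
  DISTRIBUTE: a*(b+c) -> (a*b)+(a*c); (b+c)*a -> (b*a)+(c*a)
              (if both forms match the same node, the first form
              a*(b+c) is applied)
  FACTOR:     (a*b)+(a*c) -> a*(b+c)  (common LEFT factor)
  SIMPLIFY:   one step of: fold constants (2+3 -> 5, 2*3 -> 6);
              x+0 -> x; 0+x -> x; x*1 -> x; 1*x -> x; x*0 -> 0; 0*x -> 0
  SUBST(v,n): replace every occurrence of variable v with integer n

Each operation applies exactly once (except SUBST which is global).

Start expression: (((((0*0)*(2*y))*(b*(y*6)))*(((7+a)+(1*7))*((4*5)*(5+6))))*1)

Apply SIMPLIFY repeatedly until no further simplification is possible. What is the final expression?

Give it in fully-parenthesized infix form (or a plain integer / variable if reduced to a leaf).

Answer: 0

Derivation:
Start: (((((0*0)*(2*y))*(b*(y*6)))*(((7+a)+(1*7))*((4*5)*(5+6))))*1)
Step 1: at root: (((((0*0)*(2*y))*(b*(y*6)))*(((7+a)+(1*7))*((4*5)*(5+6))))*1) -> ((((0*0)*(2*y))*(b*(y*6)))*(((7+a)+(1*7))*((4*5)*(5+6)))); overall: (((((0*0)*(2*y))*(b*(y*6)))*(((7+a)+(1*7))*((4*5)*(5+6))))*1) -> ((((0*0)*(2*y))*(b*(y*6)))*(((7+a)+(1*7))*((4*5)*(5+6))))
Step 2: at LLL: (0*0) -> 0; overall: ((((0*0)*(2*y))*(b*(y*6)))*(((7+a)+(1*7))*((4*5)*(5+6)))) -> (((0*(2*y))*(b*(y*6)))*(((7+a)+(1*7))*((4*5)*(5+6))))
Step 3: at LL: (0*(2*y)) -> 0; overall: (((0*(2*y))*(b*(y*6)))*(((7+a)+(1*7))*((4*5)*(5+6)))) -> ((0*(b*(y*6)))*(((7+a)+(1*7))*((4*5)*(5+6))))
Step 4: at L: (0*(b*(y*6))) -> 0; overall: ((0*(b*(y*6)))*(((7+a)+(1*7))*((4*5)*(5+6)))) -> (0*(((7+a)+(1*7))*((4*5)*(5+6))))
Step 5: at root: (0*(((7+a)+(1*7))*((4*5)*(5+6)))) -> 0; overall: (0*(((7+a)+(1*7))*((4*5)*(5+6)))) -> 0
Fixed point: 0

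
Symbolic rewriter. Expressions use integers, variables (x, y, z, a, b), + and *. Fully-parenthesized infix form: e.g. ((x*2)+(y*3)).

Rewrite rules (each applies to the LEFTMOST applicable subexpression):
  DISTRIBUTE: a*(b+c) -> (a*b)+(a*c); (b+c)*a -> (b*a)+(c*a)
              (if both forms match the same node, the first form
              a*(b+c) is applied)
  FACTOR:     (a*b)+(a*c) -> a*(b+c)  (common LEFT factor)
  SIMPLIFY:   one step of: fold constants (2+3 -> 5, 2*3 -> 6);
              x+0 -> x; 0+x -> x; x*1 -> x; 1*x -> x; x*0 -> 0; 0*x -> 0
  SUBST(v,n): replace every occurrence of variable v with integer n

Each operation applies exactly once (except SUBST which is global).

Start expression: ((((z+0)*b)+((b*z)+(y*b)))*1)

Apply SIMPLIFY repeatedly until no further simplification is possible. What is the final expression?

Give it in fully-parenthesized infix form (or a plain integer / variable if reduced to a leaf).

Start: ((((z+0)*b)+((b*z)+(y*b)))*1)
Step 1: at root: ((((z+0)*b)+((b*z)+(y*b)))*1) -> (((z+0)*b)+((b*z)+(y*b))); overall: ((((z+0)*b)+((b*z)+(y*b)))*1) -> (((z+0)*b)+((b*z)+(y*b)))
Step 2: at LL: (z+0) -> z; overall: (((z+0)*b)+((b*z)+(y*b))) -> ((z*b)+((b*z)+(y*b)))
Fixed point: ((z*b)+((b*z)+(y*b)))

Answer: ((z*b)+((b*z)+(y*b)))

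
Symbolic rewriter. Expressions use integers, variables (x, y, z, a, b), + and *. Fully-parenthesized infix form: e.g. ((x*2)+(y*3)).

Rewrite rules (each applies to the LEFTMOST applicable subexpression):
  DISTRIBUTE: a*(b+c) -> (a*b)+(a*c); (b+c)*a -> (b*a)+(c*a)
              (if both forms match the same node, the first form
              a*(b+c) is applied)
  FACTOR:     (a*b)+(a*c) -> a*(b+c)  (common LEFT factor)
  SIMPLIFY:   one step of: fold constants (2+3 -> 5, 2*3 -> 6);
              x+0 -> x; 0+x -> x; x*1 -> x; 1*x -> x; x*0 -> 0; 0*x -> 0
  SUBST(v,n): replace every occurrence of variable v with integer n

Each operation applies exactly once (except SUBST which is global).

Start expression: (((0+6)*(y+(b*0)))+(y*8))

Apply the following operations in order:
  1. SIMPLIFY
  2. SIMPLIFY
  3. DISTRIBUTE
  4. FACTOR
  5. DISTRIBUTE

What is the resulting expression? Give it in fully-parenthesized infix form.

Answer: (((6*y)+(6*0))+(y*8))

Derivation:
Start: (((0+6)*(y+(b*0)))+(y*8))
Apply SIMPLIFY at LL (target: (0+6)): (((0+6)*(y+(b*0)))+(y*8)) -> ((6*(y+(b*0)))+(y*8))
Apply SIMPLIFY at LRR (target: (b*0)): ((6*(y+(b*0)))+(y*8)) -> ((6*(y+0))+(y*8))
Apply DISTRIBUTE at L (target: (6*(y+0))): ((6*(y+0))+(y*8)) -> (((6*y)+(6*0))+(y*8))
Apply FACTOR at L (target: ((6*y)+(6*0))): (((6*y)+(6*0))+(y*8)) -> ((6*(y+0))+(y*8))
Apply DISTRIBUTE at L (target: (6*(y+0))): ((6*(y+0))+(y*8)) -> (((6*y)+(6*0))+(y*8))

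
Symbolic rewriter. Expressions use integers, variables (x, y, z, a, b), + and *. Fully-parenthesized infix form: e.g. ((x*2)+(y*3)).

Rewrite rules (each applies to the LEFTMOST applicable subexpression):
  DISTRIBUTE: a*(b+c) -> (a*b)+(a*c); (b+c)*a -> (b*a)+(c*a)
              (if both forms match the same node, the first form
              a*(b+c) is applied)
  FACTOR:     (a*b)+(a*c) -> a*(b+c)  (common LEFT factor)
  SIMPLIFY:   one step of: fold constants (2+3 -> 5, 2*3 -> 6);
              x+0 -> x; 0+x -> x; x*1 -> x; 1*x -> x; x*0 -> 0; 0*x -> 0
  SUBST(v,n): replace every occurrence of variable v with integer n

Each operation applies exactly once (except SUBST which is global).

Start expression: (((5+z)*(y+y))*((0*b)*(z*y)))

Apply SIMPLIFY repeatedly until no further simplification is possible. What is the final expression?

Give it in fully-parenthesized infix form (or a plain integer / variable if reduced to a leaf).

Start: (((5+z)*(y+y))*((0*b)*(z*y)))
Step 1: at RL: (0*b) -> 0; overall: (((5+z)*(y+y))*((0*b)*(z*y))) -> (((5+z)*(y+y))*(0*(z*y)))
Step 2: at R: (0*(z*y)) -> 0; overall: (((5+z)*(y+y))*(0*(z*y))) -> (((5+z)*(y+y))*0)
Step 3: at root: (((5+z)*(y+y))*0) -> 0; overall: (((5+z)*(y+y))*0) -> 0
Fixed point: 0

Answer: 0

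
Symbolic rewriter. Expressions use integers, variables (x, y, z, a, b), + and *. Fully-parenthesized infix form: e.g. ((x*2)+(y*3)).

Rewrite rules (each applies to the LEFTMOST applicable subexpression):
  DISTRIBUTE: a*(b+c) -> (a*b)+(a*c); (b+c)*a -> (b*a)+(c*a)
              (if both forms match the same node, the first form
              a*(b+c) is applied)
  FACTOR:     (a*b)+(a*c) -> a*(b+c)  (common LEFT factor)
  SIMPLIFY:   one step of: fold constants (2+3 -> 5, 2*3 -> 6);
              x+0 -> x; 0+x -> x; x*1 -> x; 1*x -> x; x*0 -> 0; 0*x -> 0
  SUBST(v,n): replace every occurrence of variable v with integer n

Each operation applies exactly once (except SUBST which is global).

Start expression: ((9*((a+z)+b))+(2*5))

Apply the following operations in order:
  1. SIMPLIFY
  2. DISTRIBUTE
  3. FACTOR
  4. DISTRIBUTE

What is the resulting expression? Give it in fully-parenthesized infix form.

Start: ((9*((a+z)+b))+(2*5))
Apply SIMPLIFY at R (target: (2*5)): ((9*((a+z)+b))+(2*5)) -> ((9*((a+z)+b))+10)
Apply DISTRIBUTE at L (target: (9*((a+z)+b))): ((9*((a+z)+b))+10) -> (((9*(a+z))+(9*b))+10)
Apply FACTOR at L (target: ((9*(a+z))+(9*b))): (((9*(a+z))+(9*b))+10) -> ((9*((a+z)+b))+10)
Apply DISTRIBUTE at L (target: (9*((a+z)+b))): ((9*((a+z)+b))+10) -> (((9*(a+z))+(9*b))+10)

Answer: (((9*(a+z))+(9*b))+10)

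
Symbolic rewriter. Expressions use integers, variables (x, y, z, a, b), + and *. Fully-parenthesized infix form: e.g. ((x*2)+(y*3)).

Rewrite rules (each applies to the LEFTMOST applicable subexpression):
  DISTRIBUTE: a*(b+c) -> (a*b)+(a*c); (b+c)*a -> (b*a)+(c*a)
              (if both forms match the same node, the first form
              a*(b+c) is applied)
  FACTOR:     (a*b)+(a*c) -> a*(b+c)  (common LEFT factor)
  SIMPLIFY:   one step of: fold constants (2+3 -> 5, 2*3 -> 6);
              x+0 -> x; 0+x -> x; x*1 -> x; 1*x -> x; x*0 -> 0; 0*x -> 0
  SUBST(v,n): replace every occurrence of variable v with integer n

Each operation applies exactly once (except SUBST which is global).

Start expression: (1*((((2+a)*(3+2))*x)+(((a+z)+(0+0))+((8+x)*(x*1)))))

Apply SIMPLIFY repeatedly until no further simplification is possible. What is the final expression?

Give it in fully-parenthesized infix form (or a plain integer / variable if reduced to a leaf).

Answer: ((((2+a)*5)*x)+((a+z)+((8+x)*x)))

Derivation:
Start: (1*((((2+a)*(3+2))*x)+(((a+z)+(0+0))+((8+x)*(x*1)))))
Step 1: at root: (1*((((2+a)*(3+2))*x)+(((a+z)+(0+0))+((8+x)*(x*1))))) -> ((((2+a)*(3+2))*x)+(((a+z)+(0+0))+((8+x)*(x*1)))); overall: (1*((((2+a)*(3+2))*x)+(((a+z)+(0+0))+((8+x)*(x*1))))) -> ((((2+a)*(3+2))*x)+(((a+z)+(0+0))+((8+x)*(x*1))))
Step 2: at LLR: (3+2) -> 5; overall: ((((2+a)*(3+2))*x)+(((a+z)+(0+0))+((8+x)*(x*1)))) -> ((((2+a)*5)*x)+(((a+z)+(0+0))+((8+x)*(x*1))))
Step 3: at RLR: (0+0) -> 0; overall: ((((2+a)*5)*x)+(((a+z)+(0+0))+((8+x)*(x*1)))) -> ((((2+a)*5)*x)+(((a+z)+0)+((8+x)*(x*1))))
Step 4: at RL: ((a+z)+0) -> (a+z); overall: ((((2+a)*5)*x)+(((a+z)+0)+((8+x)*(x*1)))) -> ((((2+a)*5)*x)+((a+z)+((8+x)*(x*1))))
Step 5: at RRR: (x*1) -> x; overall: ((((2+a)*5)*x)+((a+z)+((8+x)*(x*1)))) -> ((((2+a)*5)*x)+((a+z)+((8+x)*x)))
Fixed point: ((((2+a)*5)*x)+((a+z)+((8+x)*x)))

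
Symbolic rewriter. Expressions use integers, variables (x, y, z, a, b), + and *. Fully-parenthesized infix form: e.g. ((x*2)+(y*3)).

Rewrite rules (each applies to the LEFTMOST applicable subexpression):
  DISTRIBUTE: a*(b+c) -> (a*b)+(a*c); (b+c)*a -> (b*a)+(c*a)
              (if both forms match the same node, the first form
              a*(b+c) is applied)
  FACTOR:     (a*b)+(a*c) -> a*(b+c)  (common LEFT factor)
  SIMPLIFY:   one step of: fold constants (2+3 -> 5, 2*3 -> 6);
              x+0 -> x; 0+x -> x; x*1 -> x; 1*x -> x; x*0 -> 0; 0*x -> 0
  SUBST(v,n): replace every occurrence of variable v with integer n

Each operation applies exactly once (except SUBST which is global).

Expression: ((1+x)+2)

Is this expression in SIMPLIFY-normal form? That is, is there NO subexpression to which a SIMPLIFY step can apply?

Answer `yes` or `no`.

Answer: yes

Derivation:
Expression: ((1+x)+2)
Scanning for simplifiable subexpressions (pre-order)...
  at root: ((1+x)+2) (not simplifiable)
  at L: (1+x) (not simplifiable)
Result: no simplifiable subexpression found -> normal form.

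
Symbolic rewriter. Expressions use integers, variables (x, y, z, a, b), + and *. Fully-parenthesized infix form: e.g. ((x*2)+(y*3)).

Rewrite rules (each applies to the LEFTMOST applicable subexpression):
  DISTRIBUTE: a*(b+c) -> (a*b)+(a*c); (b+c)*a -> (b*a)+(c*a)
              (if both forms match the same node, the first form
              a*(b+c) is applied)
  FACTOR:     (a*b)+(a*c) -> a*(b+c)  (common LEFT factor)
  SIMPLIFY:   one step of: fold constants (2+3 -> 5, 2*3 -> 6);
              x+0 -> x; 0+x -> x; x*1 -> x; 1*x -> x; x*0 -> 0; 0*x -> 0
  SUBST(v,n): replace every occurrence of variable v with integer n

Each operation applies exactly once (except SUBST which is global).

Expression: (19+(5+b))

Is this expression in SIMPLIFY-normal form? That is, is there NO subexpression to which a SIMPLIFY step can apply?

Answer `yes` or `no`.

Answer: yes

Derivation:
Expression: (19+(5+b))
Scanning for simplifiable subexpressions (pre-order)...
  at root: (19+(5+b)) (not simplifiable)
  at R: (5+b) (not simplifiable)
Result: no simplifiable subexpression found -> normal form.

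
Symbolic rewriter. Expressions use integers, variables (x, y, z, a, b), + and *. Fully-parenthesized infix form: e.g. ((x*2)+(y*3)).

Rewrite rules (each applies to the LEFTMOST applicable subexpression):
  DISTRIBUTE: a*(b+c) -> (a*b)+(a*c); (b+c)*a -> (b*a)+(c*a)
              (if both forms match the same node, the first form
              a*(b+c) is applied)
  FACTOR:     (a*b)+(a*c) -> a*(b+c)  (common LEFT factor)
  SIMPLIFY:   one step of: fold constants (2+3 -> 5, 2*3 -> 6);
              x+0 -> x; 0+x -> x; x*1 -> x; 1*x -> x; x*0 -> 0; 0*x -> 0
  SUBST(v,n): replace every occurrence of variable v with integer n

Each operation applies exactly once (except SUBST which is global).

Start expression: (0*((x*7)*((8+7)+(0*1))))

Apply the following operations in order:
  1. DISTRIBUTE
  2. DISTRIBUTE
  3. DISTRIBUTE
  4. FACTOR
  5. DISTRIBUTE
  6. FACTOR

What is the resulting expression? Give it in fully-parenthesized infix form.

Start: (0*((x*7)*((8+7)+(0*1))))
Apply DISTRIBUTE at R (target: ((x*7)*((8+7)+(0*1)))): (0*((x*7)*((8+7)+(0*1)))) -> (0*(((x*7)*(8+7))+((x*7)*(0*1))))
Apply DISTRIBUTE at root (target: (0*(((x*7)*(8+7))+((x*7)*(0*1))))): (0*(((x*7)*(8+7))+((x*7)*(0*1)))) -> ((0*((x*7)*(8+7)))+(0*((x*7)*(0*1))))
Apply DISTRIBUTE at LR (target: ((x*7)*(8+7))): ((0*((x*7)*(8+7)))+(0*((x*7)*(0*1)))) -> ((0*(((x*7)*8)+((x*7)*7)))+(0*((x*7)*(0*1))))
Apply FACTOR at root (target: ((0*(((x*7)*8)+((x*7)*7)))+(0*((x*7)*(0*1))))): ((0*(((x*7)*8)+((x*7)*7)))+(0*((x*7)*(0*1)))) -> (0*((((x*7)*8)+((x*7)*7))+((x*7)*(0*1))))
Apply DISTRIBUTE at root (target: (0*((((x*7)*8)+((x*7)*7))+((x*7)*(0*1))))): (0*((((x*7)*8)+((x*7)*7))+((x*7)*(0*1)))) -> ((0*(((x*7)*8)+((x*7)*7)))+(0*((x*7)*(0*1))))
Apply FACTOR at root (target: ((0*(((x*7)*8)+((x*7)*7)))+(0*((x*7)*(0*1))))): ((0*(((x*7)*8)+((x*7)*7)))+(0*((x*7)*(0*1)))) -> (0*((((x*7)*8)+((x*7)*7))+((x*7)*(0*1))))

Answer: (0*((((x*7)*8)+((x*7)*7))+((x*7)*(0*1))))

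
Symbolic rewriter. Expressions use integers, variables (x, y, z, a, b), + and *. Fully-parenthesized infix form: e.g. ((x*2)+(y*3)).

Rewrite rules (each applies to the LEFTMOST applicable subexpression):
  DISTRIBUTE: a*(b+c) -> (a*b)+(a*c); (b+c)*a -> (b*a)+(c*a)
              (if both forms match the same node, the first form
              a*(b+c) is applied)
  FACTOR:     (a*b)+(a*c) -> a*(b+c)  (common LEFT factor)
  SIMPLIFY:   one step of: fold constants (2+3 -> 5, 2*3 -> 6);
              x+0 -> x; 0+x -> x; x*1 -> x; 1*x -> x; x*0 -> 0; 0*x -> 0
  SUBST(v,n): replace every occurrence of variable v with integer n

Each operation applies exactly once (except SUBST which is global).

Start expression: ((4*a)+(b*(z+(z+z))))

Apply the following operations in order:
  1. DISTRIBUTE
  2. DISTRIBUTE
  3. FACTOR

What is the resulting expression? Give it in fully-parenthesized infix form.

Start: ((4*a)+(b*(z+(z+z))))
Apply DISTRIBUTE at R (target: (b*(z+(z+z)))): ((4*a)+(b*(z+(z+z)))) -> ((4*a)+((b*z)+(b*(z+z))))
Apply DISTRIBUTE at RR (target: (b*(z+z))): ((4*a)+((b*z)+(b*(z+z)))) -> ((4*a)+((b*z)+((b*z)+(b*z))))
Apply FACTOR at RR (target: ((b*z)+(b*z))): ((4*a)+((b*z)+((b*z)+(b*z)))) -> ((4*a)+((b*z)+(b*(z+z))))

Answer: ((4*a)+((b*z)+(b*(z+z))))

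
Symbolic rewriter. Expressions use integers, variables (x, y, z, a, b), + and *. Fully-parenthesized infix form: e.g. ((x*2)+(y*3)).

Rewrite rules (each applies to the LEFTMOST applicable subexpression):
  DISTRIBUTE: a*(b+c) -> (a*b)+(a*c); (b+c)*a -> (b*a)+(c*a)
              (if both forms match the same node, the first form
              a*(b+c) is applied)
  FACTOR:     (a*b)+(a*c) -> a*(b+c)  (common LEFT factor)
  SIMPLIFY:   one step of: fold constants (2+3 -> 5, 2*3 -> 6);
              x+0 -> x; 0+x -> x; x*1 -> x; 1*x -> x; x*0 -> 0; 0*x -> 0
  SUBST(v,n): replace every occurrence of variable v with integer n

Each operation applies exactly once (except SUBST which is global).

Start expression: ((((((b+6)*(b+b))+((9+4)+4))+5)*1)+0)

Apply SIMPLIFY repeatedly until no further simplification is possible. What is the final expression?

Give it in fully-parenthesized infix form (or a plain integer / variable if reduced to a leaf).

Answer: ((((b+6)*(b+b))+17)+5)

Derivation:
Start: ((((((b+6)*(b+b))+((9+4)+4))+5)*1)+0)
Step 1: at root: ((((((b+6)*(b+b))+((9+4)+4))+5)*1)+0) -> (((((b+6)*(b+b))+((9+4)+4))+5)*1); overall: ((((((b+6)*(b+b))+((9+4)+4))+5)*1)+0) -> (((((b+6)*(b+b))+((9+4)+4))+5)*1)
Step 2: at root: (((((b+6)*(b+b))+((9+4)+4))+5)*1) -> ((((b+6)*(b+b))+((9+4)+4))+5); overall: (((((b+6)*(b+b))+((9+4)+4))+5)*1) -> ((((b+6)*(b+b))+((9+4)+4))+5)
Step 3: at LRL: (9+4) -> 13; overall: ((((b+6)*(b+b))+((9+4)+4))+5) -> ((((b+6)*(b+b))+(13+4))+5)
Step 4: at LR: (13+4) -> 17; overall: ((((b+6)*(b+b))+(13+4))+5) -> ((((b+6)*(b+b))+17)+5)
Fixed point: ((((b+6)*(b+b))+17)+5)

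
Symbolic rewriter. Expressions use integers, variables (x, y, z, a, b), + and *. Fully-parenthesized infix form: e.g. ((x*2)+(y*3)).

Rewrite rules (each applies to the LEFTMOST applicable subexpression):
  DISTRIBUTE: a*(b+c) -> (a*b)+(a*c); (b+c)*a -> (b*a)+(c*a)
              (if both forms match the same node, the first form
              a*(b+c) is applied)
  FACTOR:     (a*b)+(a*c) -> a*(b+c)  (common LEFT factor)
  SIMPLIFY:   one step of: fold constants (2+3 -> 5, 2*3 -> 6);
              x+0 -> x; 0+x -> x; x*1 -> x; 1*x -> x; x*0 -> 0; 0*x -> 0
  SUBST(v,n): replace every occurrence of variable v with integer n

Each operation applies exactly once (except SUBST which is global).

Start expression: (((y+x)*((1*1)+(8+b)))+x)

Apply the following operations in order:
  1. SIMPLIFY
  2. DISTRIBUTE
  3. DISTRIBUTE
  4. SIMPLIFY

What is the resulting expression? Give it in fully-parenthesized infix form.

Start: (((y+x)*((1*1)+(8+b)))+x)
Apply SIMPLIFY at LRL (target: (1*1)): (((y+x)*((1*1)+(8+b)))+x) -> (((y+x)*(1+(8+b)))+x)
Apply DISTRIBUTE at L (target: ((y+x)*(1+(8+b)))): (((y+x)*(1+(8+b)))+x) -> ((((y+x)*1)+((y+x)*(8+b)))+x)
Apply DISTRIBUTE at LL (target: ((y+x)*1)): ((((y+x)*1)+((y+x)*(8+b)))+x) -> ((((y*1)+(x*1))+((y+x)*(8+b)))+x)
Apply SIMPLIFY at LLL (target: (y*1)): ((((y*1)+(x*1))+((y+x)*(8+b)))+x) -> (((y+(x*1))+((y+x)*(8+b)))+x)

Answer: (((y+(x*1))+((y+x)*(8+b)))+x)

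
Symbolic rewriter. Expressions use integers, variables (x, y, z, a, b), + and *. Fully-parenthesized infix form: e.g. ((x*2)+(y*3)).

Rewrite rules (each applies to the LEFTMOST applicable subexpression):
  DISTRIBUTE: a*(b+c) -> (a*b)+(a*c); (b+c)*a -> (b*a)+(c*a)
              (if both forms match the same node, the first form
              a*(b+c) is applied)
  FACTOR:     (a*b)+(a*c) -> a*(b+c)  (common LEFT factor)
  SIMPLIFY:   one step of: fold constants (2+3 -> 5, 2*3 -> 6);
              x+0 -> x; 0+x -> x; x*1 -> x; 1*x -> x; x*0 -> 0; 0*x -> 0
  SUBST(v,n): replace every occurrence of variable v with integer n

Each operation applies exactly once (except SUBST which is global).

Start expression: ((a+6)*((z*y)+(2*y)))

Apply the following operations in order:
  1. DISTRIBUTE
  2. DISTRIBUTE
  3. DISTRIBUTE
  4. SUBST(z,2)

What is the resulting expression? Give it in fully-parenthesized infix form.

Start: ((a+6)*((z*y)+(2*y)))
Apply DISTRIBUTE at root (target: ((a+6)*((z*y)+(2*y)))): ((a+6)*((z*y)+(2*y))) -> (((a+6)*(z*y))+((a+6)*(2*y)))
Apply DISTRIBUTE at L (target: ((a+6)*(z*y))): (((a+6)*(z*y))+((a+6)*(2*y))) -> (((a*(z*y))+(6*(z*y)))+((a+6)*(2*y)))
Apply DISTRIBUTE at R (target: ((a+6)*(2*y))): (((a*(z*y))+(6*(z*y)))+((a+6)*(2*y))) -> (((a*(z*y))+(6*(z*y)))+((a*(2*y))+(6*(2*y))))
Apply SUBST(z,2): (((a*(z*y))+(6*(z*y)))+((a*(2*y))+(6*(2*y)))) -> (((a*(2*y))+(6*(2*y)))+((a*(2*y))+(6*(2*y))))

Answer: (((a*(2*y))+(6*(2*y)))+((a*(2*y))+(6*(2*y))))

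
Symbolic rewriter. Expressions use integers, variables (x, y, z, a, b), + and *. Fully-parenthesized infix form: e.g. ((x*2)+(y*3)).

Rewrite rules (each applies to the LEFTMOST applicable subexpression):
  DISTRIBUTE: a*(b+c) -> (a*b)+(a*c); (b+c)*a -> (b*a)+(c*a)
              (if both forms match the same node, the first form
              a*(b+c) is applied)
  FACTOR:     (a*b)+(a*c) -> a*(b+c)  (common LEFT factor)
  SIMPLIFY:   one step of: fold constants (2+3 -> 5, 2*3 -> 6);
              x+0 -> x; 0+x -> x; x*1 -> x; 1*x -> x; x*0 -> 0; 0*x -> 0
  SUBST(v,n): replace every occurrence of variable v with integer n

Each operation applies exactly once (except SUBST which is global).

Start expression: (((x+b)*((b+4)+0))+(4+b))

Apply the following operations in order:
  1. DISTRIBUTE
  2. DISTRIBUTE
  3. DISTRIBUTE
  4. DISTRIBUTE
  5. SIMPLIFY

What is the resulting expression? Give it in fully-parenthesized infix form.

Answer: (((((x*b)+(b*b))+((x*4)+(b*4)))+0)+(4+b))

Derivation:
Start: (((x+b)*((b+4)+0))+(4+b))
Apply DISTRIBUTE at L (target: ((x+b)*((b+4)+0))): (((x+b)*((b+4)+0))+(4+b)) -> ((((x+b)*(b+4))+((x+b)*0))+(4+b))
Apply DISTRIBUTE at LL (target: ((x+b)*(b+4))): ((((x+b)*(b+4))+((x+b)*0))+(4+b)) -> (((((x+b)*b)+((x+b)*4))+((x+b)*0))+(4+b))
Apply DISTRIBUTE at LLL (target: ((x+b)*b)): (((((x+b)*b)+((x+b)*4))+((x+b)*0))+(4+b)) -> (((((x*b)+(b*b))+((x+b)*4))+((x+b)*0))+(4+b))
Apply DISTRIBUTE at LLR (target: ((x+b)*4)): (((((x*b)+(b*b))+((x+b)*4))+((x+b)*0))+(4+b)) -> (((((x*b)+(b*b))+((x*4)+(b*4)))+((x+b)*0))+(4+b))
Apply SIMPLIFY at LR (target: ((x+b)*0)): (((((x*b)+(b*b))+((x*4)+(b*4)))+((x+b)*0))+(4+b)) -> (((((x*b)+(b*b))+((x*4)+(b*4)))+0)+(4+b))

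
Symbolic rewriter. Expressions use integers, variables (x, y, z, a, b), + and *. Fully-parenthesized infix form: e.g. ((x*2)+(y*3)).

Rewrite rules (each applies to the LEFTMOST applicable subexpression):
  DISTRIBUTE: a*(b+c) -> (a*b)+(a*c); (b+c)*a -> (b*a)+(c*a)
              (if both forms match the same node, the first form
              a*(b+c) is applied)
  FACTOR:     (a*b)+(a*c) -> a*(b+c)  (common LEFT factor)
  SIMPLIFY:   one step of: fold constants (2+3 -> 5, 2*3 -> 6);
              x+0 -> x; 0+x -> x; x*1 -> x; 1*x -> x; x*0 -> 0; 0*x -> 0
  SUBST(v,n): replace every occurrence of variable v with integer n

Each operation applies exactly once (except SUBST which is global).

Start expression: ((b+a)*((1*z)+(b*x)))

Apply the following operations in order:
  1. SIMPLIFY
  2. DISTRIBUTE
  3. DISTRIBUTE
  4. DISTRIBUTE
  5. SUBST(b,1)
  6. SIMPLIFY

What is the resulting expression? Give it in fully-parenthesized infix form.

Start: ((b+a)*((1*z)+(b*x)))
Apply SIMPLIFY at RL (target: (1*z)): ((b+a)*((1*z)+(b*x))) -> ((b+a)*(z+(b*x)))
Apply DISTRIBUTE at root (target: ((b+a)*(z+(b*x)))): ((b+a)*(z+(b*x))) -> (((b+a)*z)+((b+a)*(b*x)))
Apply DISTRIBUTE at L (target: ((b+a)*z)): (((b+a)*z)+((b+a)*(b*x))) -> (((b*z)+(a*z))+((b+a)*(b*x)))
Apply DISTRIBUTE at R (target: ((b+a)*(b*x))): (((b*z)+(a*z))+((b+a)*(b*x))) -> (((b*z)+(a*z))+((b*(b*x))+(a*(b*x))))
Apply SUBST(b,1): (((b*z)+(a*z))+((b*(b*x))+(a*(b*x)))) -> (((1*z)+(a*z))+((1*(1*x))+(a*(1*x))))
Apply SIMPLIFY at LL (target: (1*z)): (((1*z)+(a*z))+((1*(1*x))+(a*(1*x)))) -> ((z+(a*z))+((1*(1*x))+(a*(1*x))))

Answer: ((z+(a*z))+((1*(1*x))+(a*(1*x))))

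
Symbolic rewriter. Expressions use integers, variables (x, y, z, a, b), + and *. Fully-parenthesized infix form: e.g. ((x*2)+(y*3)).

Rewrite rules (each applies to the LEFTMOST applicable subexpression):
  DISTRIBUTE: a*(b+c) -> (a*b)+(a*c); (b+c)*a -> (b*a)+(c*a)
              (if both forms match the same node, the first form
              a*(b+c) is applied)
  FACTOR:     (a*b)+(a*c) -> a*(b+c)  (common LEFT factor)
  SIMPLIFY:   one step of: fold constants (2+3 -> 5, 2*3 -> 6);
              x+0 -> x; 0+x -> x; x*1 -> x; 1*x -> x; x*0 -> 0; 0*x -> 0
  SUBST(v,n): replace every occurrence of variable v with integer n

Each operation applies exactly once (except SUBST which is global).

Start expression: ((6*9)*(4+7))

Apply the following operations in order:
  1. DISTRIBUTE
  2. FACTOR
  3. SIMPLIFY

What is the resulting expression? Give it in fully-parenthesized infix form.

Start: ((6*9)*(4+7))
Apply DISTRIBUTE at root (target: ((6*9)*(4+7))): ((6*9)*(4+7)) -> (((6*9)*4)+((6*9)*7))
Apply FACTOR at root (target: (((6*9)*4)+((6*9)*7))): (((6*9)*4)+((6*9)*7)) -> ((6*9)*(4+7))
Apply SIMPLIFY at L (target: (6*9)): ((6*9)*(4+7)) -> (54*(4+7))

Answer: (54*(4+7))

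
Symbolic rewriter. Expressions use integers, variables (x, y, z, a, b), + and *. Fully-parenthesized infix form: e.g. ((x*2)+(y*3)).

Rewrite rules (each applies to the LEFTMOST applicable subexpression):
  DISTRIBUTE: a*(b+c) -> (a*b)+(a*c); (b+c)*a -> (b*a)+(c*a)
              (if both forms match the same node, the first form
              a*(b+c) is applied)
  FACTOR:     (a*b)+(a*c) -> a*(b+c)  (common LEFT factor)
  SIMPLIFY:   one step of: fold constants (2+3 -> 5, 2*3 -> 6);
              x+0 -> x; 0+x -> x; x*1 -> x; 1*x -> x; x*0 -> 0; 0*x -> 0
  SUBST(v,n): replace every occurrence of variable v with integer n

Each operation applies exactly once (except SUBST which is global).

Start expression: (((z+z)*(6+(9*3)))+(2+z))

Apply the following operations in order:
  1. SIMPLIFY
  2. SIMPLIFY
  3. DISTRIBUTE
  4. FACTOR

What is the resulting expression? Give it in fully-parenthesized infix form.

Start: (((z+z)*(6+(9*3)))+(2+z))
Apply SIMPLIFY at LRR (target: (9*3)): (((z+z)*(6+(9*3)))+(2+z)) -> (((z+z)*(6+27))+(2+z))
Apply SIMPLIFY at LR (target: (6+27)): (((z+z)*(6+27))+(2+z)) -> (((z+z)*33)+(2+z))
Apply DISTRIBUTE at L (target: ((z+z)*33)): (((z+z)*33)+(2+z)) -> (((z*33)+(z*33))+(2+z))
Apply FACTOR at L (target: ((z*33)+(z*33))): (((z*33)+(z*33))+(2+z)) -> ((z*(33+33))+(2+z))

Answer: ((z*(33+33))+(2+z))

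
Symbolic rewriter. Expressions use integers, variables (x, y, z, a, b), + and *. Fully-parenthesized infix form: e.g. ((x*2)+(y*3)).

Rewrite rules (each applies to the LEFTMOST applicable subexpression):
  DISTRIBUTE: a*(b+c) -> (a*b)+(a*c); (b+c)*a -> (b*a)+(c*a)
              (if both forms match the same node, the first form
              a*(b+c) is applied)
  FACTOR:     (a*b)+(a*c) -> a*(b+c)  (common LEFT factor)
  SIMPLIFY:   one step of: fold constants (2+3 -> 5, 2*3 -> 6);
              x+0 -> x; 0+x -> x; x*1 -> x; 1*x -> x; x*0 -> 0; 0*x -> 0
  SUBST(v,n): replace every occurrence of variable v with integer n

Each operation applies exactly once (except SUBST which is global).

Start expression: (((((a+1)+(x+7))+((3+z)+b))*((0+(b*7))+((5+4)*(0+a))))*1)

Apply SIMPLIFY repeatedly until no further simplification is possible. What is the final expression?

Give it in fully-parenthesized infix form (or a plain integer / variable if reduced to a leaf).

Answer: ((((a+1)+(x+7))+((3+z)+b))*((b*7)+(9*a)))

Derivation:
Start: (((((a+1)+(x+7))+((3+z)+b))*((0+(b*7))+((5+4)*(0+a))))*1)
Step 1: at root: (((((a+1)+(x+7))+((3+z)+b))*((0+(b*7))+((5+4)*(0+a))))*1) -> ((((a+1)+(x+7))+((3+z)+b))*((0+(b*7))+((5+4)*(0+a)))); overall: (((((a+1)+(x+7))+((3+z)+b))*((0+(b*7))+((5+4)*(0+a))))*1) -> ((((a+1)+(x+7))+((3+z)+b))*((0+(b*7))+((5+4)*(0+a))))
Step 2: at RL: (0+(b*7)) -> (b*7); overall: ((((a+1)+(x+7))+((3+z)+b))*((0+(b*7))+((5+4)*(0+a)))) -> ((((a+1)+(x+7))+((3+z)+b))*((b*7)+((5+4)*(0+a))))
Step 3: at RRL: (5+4) -> 9; overall: ((((a+1)+(x+7))+((3+z)+b))*((b*7)+((5+4)*(0+a)))) -> ((((a+1)+(x+7))+((3+z)+b))*((b*7)+(9*(0+a))))
Step 4: at RRR: (0+a) -> a; overall: ((((a+1)+(x+7))+((3+z)+b))*((b*7)+(9*(0+a)))) -> ((((a+1)+(x+7))+((3+z)+b))*((b*7)+(9*a)))
Fixed point: ((((a+1)+(x+7))+((3+z)+b))*((b*7)+(9*a)))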